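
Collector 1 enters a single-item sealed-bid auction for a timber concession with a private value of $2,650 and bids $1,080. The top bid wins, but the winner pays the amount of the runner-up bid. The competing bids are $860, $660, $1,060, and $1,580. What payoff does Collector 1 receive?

Highest competing bid: $1,580.
Collector 1's bid $1,080 is not the highest, so Collector 1 loses, pays nothing, and earns zero payoff.

Payoff = $0.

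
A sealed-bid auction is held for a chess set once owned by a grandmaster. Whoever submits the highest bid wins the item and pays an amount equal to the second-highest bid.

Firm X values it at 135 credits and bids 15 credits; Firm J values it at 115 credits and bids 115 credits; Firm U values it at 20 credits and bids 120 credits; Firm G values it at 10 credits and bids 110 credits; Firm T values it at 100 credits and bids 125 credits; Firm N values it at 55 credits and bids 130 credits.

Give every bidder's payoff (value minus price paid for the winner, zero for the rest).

Payoffs: Firm X 0 credits, Firm J 0 credits, Firm U 0 credits, Firm G 0 credits, Firm T 0 credits, Firm N -70 credits.

Ranking the bids: Firm N 130 credits; Firm T 125 credits; Firm U 120 credits; Firm J 115 credits; Firm G 110 credits; Firm X 15 credits.
Firm N has the top bid and wins; the price is the second-highest bid, 125 credits.
Firm N's payoff = 55 credits − 125 credits = -70 credits. All other bidders lose, so their payoff is 0.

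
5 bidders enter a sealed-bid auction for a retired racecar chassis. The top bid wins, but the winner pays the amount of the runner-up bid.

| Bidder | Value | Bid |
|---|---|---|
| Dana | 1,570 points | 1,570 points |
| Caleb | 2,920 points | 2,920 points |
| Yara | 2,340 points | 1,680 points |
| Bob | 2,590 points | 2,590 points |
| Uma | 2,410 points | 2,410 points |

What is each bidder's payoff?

Bids in descending order: Caleb 2,920 points, then Bob 2,590 points, then Uma 2,410 points, then Yara 1,680 points, then Dana 1,570 points.
Caleb has the top bid and wins; the price is the second-highest bid, 2,590 points.
Caleb's payoff = 2,920 points − 2,590 points = 330 points. All other bidders lose, so their payoff is 0.

Dana 0 points, Caleb 330 points, Yara 0 points, Bob 0 points, Uma 0 points.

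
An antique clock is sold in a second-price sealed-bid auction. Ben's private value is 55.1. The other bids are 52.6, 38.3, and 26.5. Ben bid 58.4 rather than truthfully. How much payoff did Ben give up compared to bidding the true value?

0.0

The highest competing bid is 52.6.
Bidding truthfully at 55.1: Ben has the top bid, wins, and pays the second-highest bid 52.6. Payoff = 55.1 − 52.6 = 2.5.
Bidding 58.4: Ben has the top bid, wins, and pays the second-highest bid 52.6. Payoff = 55.1 − 52.6 = 2.5.
Regret = truthful payoff − actual payoff = 2.5 − 2.5 = 0.0.
The bid only affects whether you win, not the price — here both bids land on the same side of the top rival bid, so the deviation is payoff-neutral.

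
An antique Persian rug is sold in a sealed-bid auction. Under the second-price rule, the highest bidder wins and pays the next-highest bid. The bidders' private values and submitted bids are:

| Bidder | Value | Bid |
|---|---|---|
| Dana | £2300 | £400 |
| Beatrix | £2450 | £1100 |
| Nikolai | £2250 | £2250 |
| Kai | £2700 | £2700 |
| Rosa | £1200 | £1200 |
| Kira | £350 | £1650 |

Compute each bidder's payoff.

Bids in descending order: Kai £2700, then Nikolai £2250, then Kira £1650, then Rosa £1200, then Beatrix £1100, then Dana £400.
Kai has the top bid and wins; the price is the second-highest bid, £2250.
Kai's payoff = £2700 − £2250 = £450. All other bidders lose, so their payoff is 0.

Dana £0, Beatrix £0, Nikolai £0, Kai £450, Rosa £0, Kira £0.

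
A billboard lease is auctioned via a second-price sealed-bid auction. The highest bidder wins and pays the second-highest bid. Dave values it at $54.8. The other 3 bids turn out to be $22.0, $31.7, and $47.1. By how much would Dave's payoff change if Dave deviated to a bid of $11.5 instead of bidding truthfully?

The highest competing bid is $47.1.
Bidding truthfully at $54.8: Dave has the top bid, wins, and pays the second-highest bid $47.1. Payoff = $54.8 − $47.1 = $7.7.
Bidding $11.5: the top bid is $47.1 (a rival), so Dave loses. Payoff = $0.0.
Change = $0.0 − $7.7 = -$7.7.

Payoff change: -$7.7.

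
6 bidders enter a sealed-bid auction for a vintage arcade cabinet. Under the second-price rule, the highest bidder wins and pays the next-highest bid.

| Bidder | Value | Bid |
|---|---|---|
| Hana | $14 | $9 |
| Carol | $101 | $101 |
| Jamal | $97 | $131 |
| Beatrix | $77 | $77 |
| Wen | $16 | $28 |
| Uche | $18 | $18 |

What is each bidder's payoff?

Sorted high to low: Jamal $131, then Carol $101, then Beatrix $77, then Wen $28, then Uche $18, then Hana $9.
Jamal has the top bid and wins; the price is the second-highest bid, $101.
Jamal's payoff = $97 − $101 = -$4. All other bidders lose, so their payoff is 0.

Hana $0, Carol $0, Jamal -$4, Beatrix $0, Wen $0, Uche $0.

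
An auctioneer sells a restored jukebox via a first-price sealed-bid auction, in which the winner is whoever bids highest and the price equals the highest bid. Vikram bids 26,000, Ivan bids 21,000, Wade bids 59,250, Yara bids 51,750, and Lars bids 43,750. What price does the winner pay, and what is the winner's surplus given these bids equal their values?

The winner pays 59,250 for a surplus of 0.

Ordered from highest: Wade 59,250 > Yara 51,750 > Lars 43,750 > Vikram 26,000 > Ivan 21,000.
Wade is the highest bidder, so Wade wins.
Under the first-price rule, the price is the highest bid: 59,250.
Surplus = 59,250 − 59,250 = 0.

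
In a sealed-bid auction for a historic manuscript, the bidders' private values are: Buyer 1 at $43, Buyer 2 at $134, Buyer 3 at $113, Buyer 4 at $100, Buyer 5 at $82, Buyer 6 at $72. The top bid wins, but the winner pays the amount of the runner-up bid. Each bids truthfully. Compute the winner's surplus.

Winner's surplus: $21.

Bids in descending order: Buyer 2 $134, then Buyer 3 $113, then Buyer 4 $100, then Buyer 5 $82, then Buyer 6 $72, then Buyer 1 $43.
Buyer 2 wins with the top bid and pays the second-highest, $113.
Surplus = $134 − $113 = $21.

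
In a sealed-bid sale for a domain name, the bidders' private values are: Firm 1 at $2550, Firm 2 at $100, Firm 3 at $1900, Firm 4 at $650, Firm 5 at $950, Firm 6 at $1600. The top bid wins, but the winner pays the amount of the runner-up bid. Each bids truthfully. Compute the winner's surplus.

Winner's surplus: $650.

Ordered from highest: Firm 1 $2550, then Firm 3 $1900, then Firm 6 $1600, then Firm 5 $950, then Firm 4 $650, then Firm 2 $100.
Firm 1 wins with the top bid and pays the second-highest, $1900.
Surplus = $2550 − $1900 = $650.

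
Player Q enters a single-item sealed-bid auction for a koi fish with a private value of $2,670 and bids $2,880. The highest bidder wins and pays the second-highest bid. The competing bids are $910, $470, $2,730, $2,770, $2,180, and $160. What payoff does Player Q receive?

Payoff = -$100.

Highest competing bid: $2,770.
Player Q's bid $2,880 is the highest overall, so Player Q wins and pays the second-highest bid, $2,770.
Payoff = value − price = $2,670 − $2,770 = -$100.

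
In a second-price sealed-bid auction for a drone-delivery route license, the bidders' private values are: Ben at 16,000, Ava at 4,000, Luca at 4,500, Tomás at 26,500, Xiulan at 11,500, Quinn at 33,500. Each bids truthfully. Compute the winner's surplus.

Ordered from highest: Quinn 33,500, then Tomás 26,500, then Ben 16,000, then Xiulan 11,500, then Luca 4,500, then Ava 4,000.
Quinn wins with the top bid and pays the second-highest, 26,500.
Surplus = 33,500 − 26,500 = 7,000.

Winner's surplus: 7,000.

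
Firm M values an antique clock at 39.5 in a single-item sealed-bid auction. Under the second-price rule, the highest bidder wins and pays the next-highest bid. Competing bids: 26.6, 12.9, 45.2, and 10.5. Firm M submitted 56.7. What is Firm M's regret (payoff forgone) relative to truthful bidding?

The highest competing bid is 45.2.
Bidding truthfully at 39.5: the top bid is 45.2 (a rival), so Firm M loses. Payoff = 0.0.
Bidding 56.7: Firm M has the top bid, wins, and pays the second-highest bid 45.2. Payoff = 39.5 − 45.2 = -5.7.
Regret = truthful payoff − actual payoff = 0.0 − -5.7 = 5.7.
This is the dominant-strategy logic: truthful bidding weakly beats any alternative.

Regret: 5.7.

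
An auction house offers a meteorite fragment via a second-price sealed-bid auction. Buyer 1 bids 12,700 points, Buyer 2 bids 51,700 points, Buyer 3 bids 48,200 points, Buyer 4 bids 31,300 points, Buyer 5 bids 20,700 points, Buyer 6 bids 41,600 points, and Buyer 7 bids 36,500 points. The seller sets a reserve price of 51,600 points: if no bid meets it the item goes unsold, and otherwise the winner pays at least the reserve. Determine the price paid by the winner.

51,600 points

Sorted high to low: Buyer 2 51,700 points; Buyer 3 48,200 points; Buyer 6 41,600 points; Buyer 7 36,500 points; Buyer 4 31,300 points; Buyer 5 20,700 points; Buyer 1 12,700 points.
Buyer 2 has the highest bid, so Buyer 2 wins.
The second-highest bid is 48,200 points, but the reserve 51,600 points is higher, so the price is the reserve.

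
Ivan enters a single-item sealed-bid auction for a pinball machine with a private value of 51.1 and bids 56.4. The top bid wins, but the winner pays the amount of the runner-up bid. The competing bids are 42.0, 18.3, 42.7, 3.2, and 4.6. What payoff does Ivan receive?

8.4

Highest competing bid: 42.7.
Ivan's bid 56.4 is the highest overall, so Ivan wins and pays the second-highest bid, 42.7.
Payoff = value − price = 51.1 − 42.7 = 8.4.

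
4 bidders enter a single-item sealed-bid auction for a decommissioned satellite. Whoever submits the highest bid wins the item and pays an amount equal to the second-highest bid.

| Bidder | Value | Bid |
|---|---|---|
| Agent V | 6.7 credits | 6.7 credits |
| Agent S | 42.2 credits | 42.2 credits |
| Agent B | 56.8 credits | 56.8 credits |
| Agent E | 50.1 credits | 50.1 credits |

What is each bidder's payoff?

Bids in descending order: Agent B 56.8 credits, then Agent E 50.1 credits, then Agent S 42.2 credits, then Agent V 6.7 credits.
Agent B has the top bid and wins; the price is the second-highest bid, 50.1 credits.
Agent B's payoff = 56.8 credits − 50.1 credits = 6.7 credits. All other bidders lose, so their payoff is 0.

Agent V 0.0 credits, Agent S 0.0 credits, Agent B 6.7 credits, Agent E 0.0 credits.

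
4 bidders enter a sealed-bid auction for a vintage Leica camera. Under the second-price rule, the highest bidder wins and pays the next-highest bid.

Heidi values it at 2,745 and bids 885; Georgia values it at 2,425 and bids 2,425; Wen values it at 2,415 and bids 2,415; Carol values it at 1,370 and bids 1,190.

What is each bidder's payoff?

Heidi 0, Georgia 10, Wen 0, Carol 0.

Sorted high to low: Georgia 2,425; Wen 2,415; Carol 1,190; Heidi 885.
Georgia has the top bid and wins; the price is the second-highest bid, 2,415.
Georgia's payoff = 2,425 − 2,415 = 10. All other bidders lose, so their payoff is 0.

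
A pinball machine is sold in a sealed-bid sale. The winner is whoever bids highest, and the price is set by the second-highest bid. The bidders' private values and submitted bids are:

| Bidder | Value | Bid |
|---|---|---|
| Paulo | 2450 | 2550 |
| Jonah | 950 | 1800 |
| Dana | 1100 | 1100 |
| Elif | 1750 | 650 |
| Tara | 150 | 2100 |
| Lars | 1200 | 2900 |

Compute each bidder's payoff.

Ordered from highest: Lars 2900; Paulo 2550; Tara 2100; Jonah 1800; Dana 1100; Elif 650.
Lars has the top bid and wins; the price is the second-highest bid, 2550.
Lars's payoff = 1200 − 2550 = -1350. All other bidders lose, so their payoff is 0.

Payoffs: Paulo 0, Jonah 0, Dana 0, Elif 0, Tara 0, Lars -1350.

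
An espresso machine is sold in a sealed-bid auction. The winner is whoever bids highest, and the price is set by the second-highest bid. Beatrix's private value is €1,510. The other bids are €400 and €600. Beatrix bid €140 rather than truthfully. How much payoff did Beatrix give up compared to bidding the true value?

The highest competing bid is €600.
Bidding truthfully at €1,510: Beatrix has the top bid, wins, and pays the second-highest bid €600. Payoff = €1,510 − €600 = €910.
Bidding €140: the top bid is €600 (a rival), so Beatrix loses. Payoff = €0.
Regret = truthful payoff − actual payoff = €910 − €0 = €910.
Deviating from a truthful bid can only lose payoff in a second-price auction — never gain.

€910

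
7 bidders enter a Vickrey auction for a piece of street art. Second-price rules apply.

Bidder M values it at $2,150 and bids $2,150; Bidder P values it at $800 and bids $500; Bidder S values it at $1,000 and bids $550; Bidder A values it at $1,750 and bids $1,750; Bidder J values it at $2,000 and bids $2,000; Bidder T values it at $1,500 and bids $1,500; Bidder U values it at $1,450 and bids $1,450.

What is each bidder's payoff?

Payoffs: Bidder M $150, Bidder P $0, Bidder S $0, Bidder A $0, Bidder J $0, Bidder T $0, Bidder U $0.

Ordered from highest: Bidder M $2,150 > Bidder J $2,000 > Bidder A $1,750 > Bidder T $1,500 > Bidder U $1,450 > Bidder S $550 > Bidder P $500.
Bidder M has the top bid and wins; the price is the second-highest bid, $2,000.
Bidder M's payoff = $2,150 − $2,000 = $150. All other bidders lose, so their payoff is 0.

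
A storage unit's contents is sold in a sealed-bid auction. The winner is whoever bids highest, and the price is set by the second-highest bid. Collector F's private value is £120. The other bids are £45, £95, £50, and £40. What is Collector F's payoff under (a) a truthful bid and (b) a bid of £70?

The highest competing bid is £95.
Bidding truthfully at £120: Collector F has the top bid, wins, and pays the second-highest bid £95. Payoff = £120 − £95 = £25.
Bidding £70: the top bid is £95 (a rival), so Collector F loses. Payoff = £0.
This is the dominant-strategy logic: truthful bidding weakly beats any alternative.

Truthful: £25; alternative: £0.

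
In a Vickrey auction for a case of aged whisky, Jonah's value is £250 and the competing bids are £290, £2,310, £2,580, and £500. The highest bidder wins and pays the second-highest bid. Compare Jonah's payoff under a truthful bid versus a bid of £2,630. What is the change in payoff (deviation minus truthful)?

The highest competing bid is £2,580.
Bidding truthfully at £250: the top bid is £2,580 (a rival), so Jonah loses. Payoff = £0.
Bidding £2,630: Jonah has the top bid, wins, and pays the second-highest bid £2,580. Payoff = £250 − £2,580 = -£2,330.
Change = -£2,330 − £0 = -£2,330.

-£2,330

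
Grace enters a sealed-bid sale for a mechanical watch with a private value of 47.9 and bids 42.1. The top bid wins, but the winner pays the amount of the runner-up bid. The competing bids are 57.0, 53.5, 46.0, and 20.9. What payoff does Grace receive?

Highest competing bid: 57.0.
Grace's bid 42.1 is not the highest, so Grace loses, pays nothing, and earns zero payoff.

0.0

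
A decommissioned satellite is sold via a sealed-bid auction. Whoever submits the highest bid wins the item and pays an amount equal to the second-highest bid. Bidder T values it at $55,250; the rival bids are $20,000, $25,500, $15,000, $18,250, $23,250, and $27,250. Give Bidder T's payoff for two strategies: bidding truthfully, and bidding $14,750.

Truthful: $28,000; alternative: $0.

The highest competing bid is $27,250.
Bidding truthfully at $55,250: Bidder T has the top bid, wins, and pays the second-highest bid $27,250. Payoff = $55,250 − $27,250 = $28,000.
Bidding $14,750: the top bid is $27,250 (a rival), so Bidder T loses. Payoff = $0.
This is the dominant-strategy logic: truthful bidding weakly beats any alternative.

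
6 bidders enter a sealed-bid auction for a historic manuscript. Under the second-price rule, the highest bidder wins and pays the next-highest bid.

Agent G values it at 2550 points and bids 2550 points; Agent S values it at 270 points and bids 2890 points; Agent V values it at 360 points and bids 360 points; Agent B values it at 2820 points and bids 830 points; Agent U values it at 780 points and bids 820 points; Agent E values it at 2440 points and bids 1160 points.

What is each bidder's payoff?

Ranking the bids: Agent S 2890 points; Agent G 2550 points; Agent E 1160 points; Agent B 830 points; Agent U 820 points; Agent V 360 points.
Agent S has the top bid and wins; the price is the second-highest bid, 2550 points.
Agent S's payoff = 270 points − 2550 points = -2280 points. All other bidders lose, so their payoff is 0.

Payoffs: Agent G 0 points, Agent S -2280 points, Agent V 0 points, Agent B 0 points, Agent U 0 points, Agent E 0 points.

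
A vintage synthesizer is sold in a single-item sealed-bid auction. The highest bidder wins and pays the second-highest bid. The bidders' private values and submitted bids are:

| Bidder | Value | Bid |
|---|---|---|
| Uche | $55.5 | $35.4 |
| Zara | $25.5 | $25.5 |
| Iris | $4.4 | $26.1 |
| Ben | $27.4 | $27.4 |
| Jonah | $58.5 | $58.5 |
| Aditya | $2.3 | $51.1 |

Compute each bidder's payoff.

Ordered from highest: Jonah $58.5; Aditya $51.1; Uche $35.4; Ben $27.4; Iris $26.1; Zara $25.5.
Jonah has the top bid and wins; the price is the second-highest bid, $51.1.
Jonah's payoff = $58.5 − $51.1 = $7.4. All other bidders lose, so their payoff is 0.

Payoffs: Uche $0.0, Zara $0.0, Iris $0.0, Ben $0.0, Jonah $7.4, Aditya $0.0.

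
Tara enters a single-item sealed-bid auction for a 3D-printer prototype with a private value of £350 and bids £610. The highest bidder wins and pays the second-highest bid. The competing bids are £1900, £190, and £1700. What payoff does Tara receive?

Payoff = £0.

Highest competing bid: £1900.
Tara's bid £610 is not the highest, so Tara loses, pays nothing, and earns zero payoff.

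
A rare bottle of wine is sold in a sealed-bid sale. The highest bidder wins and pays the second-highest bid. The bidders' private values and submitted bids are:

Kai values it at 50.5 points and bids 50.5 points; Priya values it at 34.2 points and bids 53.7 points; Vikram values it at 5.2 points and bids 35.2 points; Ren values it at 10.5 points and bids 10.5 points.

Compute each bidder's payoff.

Kai 0.0 points, Priya -16.3 points, Vikram 0.0 points, Ren 0.0 points.

Ordered from highest: Priya 53.7 points, then Kai 50.5 points, then Vikram 35.2 points, then Ren 10.5 points.
Priya has the top bid and wins; the price is the second-highest bid, 50.5 points.
Priya's payoff = 34.2 points − 50.5 points = -16.3 points. All other bidders lose, so their payoff is 0.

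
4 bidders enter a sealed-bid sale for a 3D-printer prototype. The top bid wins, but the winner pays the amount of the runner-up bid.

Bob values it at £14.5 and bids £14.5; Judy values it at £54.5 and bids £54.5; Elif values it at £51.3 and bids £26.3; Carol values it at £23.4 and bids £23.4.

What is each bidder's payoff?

Bids in descending order: Judy £54.5, then Elif £26.3, then Carol £23.4, then Bob £14.5.
Judy has the top bid and wins; the price is the second-highest bid, £26.3.
Judy's payoff = £54.5 − £26.3 = £28.2. All other bidders lose, so their payoff is 0.

Payoffs: Bob £0.0, Judy £28.2, Elif £0.0, Carol £0.0.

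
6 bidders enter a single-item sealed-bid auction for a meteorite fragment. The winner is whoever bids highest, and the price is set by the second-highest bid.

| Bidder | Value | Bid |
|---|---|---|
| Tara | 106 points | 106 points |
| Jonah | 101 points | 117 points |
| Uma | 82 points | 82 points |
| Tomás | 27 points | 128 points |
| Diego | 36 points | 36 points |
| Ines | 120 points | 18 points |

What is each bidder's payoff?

Ordered from highest: Tomás 128 points, then Jonah 117 points, then Tara 106 points, then Uma 82 points, then Diego 36 points, then Ines 18 points.
Tomás has the top bid and wins; the price is the second-highest bid, 117 points.
Tomás's payoff = 27 points − 117 points = -90 points. All other bidders lose, so their payoff is 0.

Payoffs: Tara 0 points, Jonah 0 points, Uma 0 points, Tomás -90 points, Diego 0 points, Ines 0 points.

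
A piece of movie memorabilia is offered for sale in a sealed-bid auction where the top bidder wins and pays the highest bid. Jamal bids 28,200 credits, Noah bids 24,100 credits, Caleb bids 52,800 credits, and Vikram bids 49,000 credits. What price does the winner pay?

Sorted high to low: Caleb 52,800 credits > Vikram 49,000 credits > Jamal 28,200 credits > Noah 24,100 credits.
Caleb is the highest bidder, so Caleb wins.
Under the first-price rule, the price is the highest bid: 52,800 credits.

Price paid: 52,800 credits.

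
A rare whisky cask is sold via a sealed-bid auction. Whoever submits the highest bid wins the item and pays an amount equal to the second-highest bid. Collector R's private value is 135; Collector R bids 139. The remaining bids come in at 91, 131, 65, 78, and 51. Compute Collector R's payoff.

Payoff = 4.

Highest competing bid: 131.
Collector R's bid 139 is the highest overall, so Collector R wins and pays the second-highest bid, 131.
Payoff = value − price = 135 − 131 = 4.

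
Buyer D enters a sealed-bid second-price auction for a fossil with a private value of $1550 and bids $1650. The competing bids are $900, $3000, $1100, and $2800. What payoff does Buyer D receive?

Buyer D's payoff: $0.

Highest competing bid: $3000.
Buyer D's bid $1650 is not the highest, so Buyer D loses, pays nothing, and earns zero payoff.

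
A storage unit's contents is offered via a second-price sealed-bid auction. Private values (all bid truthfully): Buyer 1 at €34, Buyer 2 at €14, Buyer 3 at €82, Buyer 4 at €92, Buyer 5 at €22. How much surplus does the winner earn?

Bids in descending order: Buyer 4 €92; Buyer 3 €82; Buyer 1 €34; Buyer 5 €22; Buyer 2 €14.
Buyer 4 wins with the top bid and pays the second-highest, €82.
Surplus = €92 − €82 = €10.

Surplus = €10.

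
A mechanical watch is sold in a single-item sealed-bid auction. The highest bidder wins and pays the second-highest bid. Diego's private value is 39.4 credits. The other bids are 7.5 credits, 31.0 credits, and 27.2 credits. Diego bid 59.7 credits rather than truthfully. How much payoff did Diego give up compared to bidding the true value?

0.0 credits

The highest competing bid is 31.0 credits.
Bidding truthfully at 39.4 credits: Diego has the top bid, wins, and pays the second-highest bid 31.0 credits. Payoff = 39.4 credits − 31.0 credits = 8.4 credits.
Bidding 59.7 credits: Diego has the top bid, wins, and pays the second-highest bid 31.0 credits. Payoff = 39.4 credits − 31.0 credits = 8.4 credits.
Regret = truthful payoff − actual payoff = 8.4 credits − 8.4 credits = 0.0 credits.
The bid only affects whether you win, not the price — here both bids land on the same side of the top rival bid, so the deviation is payoff-neutral.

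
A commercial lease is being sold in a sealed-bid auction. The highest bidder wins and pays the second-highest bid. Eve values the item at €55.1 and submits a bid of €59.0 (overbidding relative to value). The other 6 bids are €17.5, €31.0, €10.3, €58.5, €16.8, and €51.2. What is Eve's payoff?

-€3.4

Highest competing bid: €58.5.
Eve's bid €59.0 is the highest overall, so Eve wins and pays the second-highest bid, €58.5.
Payoff = value − price = €55.1 − €58.5 = -€3.4.
Overbidding won the item at a price above value — truthful bidding would have avoided this loss.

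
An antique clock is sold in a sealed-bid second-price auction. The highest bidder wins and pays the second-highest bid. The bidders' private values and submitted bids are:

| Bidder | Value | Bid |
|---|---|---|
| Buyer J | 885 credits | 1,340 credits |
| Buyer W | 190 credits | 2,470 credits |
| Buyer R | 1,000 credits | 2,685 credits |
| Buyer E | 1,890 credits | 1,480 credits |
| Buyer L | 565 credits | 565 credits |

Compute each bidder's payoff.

Payoffs: Buyer J 0 credits, Buyer W 0 credits, Buyer R -1,470 credits, Buyer E 0 credits, Buyer L 0 credits.

Sorted high to low: Buyer R 2,685 credits, then Buyer W 2,470 credits, then Buyer E 1,480 credits, then Buyer J 1,340 credits, then Buyer L 565 credits.
Buyer R has the top bid and wins; the price is the second-highest bid, 2,470 credits.
Buyer R's payoff = 1,000 credits − 2,470 credits = -1,470 credits. All other bidders lose, so their payoff is 0.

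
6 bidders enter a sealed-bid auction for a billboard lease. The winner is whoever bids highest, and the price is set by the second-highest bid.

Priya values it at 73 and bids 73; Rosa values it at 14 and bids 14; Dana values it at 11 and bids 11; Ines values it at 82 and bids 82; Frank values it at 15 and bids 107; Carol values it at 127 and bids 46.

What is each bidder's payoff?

Priya 0, Rosa 0, Dana 0, Ines 0, Frank -67, Carol 0.

Ordered from highest: Frank 107, then Ines 82, then Priya 73, then Carol 46, then Rosa 14, then Dana 11.
Frank has the top bid and wins; the price is the second-highest bid, 82.
Frank's payoff = 15 − 82 = -67. All other bidders lose, so their payoff is 0.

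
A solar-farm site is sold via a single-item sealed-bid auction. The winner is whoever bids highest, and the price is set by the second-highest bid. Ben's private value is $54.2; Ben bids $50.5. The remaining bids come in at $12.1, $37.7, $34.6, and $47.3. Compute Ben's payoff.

Highest competing bid: $47.3.
Ben's bid $50.5 is the highest overall, so Ben wins and pays the second-highest bid, $47.3.
Payoff = value − price = $54.2 − $47.3 = $6.9.

Ben's payoff: $6.9.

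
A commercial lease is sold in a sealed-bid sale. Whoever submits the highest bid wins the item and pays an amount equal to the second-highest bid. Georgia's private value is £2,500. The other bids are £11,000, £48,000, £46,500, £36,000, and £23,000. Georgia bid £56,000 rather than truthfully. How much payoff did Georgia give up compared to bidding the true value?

£45,500

The highest competing bid is £48,000.
Bidding truthfully at £2,500: the top bid is £48,000 (a rival), so Georgia loses. Payoff = £0.
Bidding £56,000: Georgia has the top bid, wins, and pays the second-highest bid £48,000. Payoff = £2,500 − £48,000 = -£45,500.
Regret = truthful payoff − actual payoff = £0 − -£45,500 = £45,500.
Deviating from a truthful bid can only lose payoff in a second-price auction — never gain.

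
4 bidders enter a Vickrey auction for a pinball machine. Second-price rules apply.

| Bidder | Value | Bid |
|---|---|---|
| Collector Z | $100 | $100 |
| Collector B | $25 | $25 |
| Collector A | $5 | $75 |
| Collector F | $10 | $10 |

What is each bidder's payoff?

Payoffs: Collector Z $25, Collector B $0, Collector A $0, Collector F $0.

Ranking the bids: Collector Z $100, then Collector A $75, then Collector B $25, then Collector F $10.
Collector Z has the top bid and wins; the price is the second-highest bid, $75.
Collector Z's payoff = $100 − $75 = $25. All other bidders lose, so their payoff is 0.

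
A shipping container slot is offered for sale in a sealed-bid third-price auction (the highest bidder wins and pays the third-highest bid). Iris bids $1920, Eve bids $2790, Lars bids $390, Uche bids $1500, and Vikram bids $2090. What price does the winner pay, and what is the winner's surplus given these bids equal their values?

The winner pays $1920 for a surplus of $870.

Ranking the bids: Eve $2790 > Vikram $2090 > Iris $1920 > Uche $1500 > Lars $390.
Eve is the highest bidder, so Eve wins.
Under the third-price rule, the price is the third-highest bid: $1920.
Surplus = $2790 − $1920 = $870.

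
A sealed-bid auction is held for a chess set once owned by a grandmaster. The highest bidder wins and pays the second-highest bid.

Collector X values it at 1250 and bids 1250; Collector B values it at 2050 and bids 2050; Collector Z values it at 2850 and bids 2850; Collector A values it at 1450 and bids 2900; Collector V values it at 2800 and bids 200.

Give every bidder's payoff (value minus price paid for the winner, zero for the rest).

Sorted high to low: Collector A 2900 > Collector Z 2850 > Collector B 2050 > Collector X 1250 > Collector V 200.
Collector A has the top bid and wins; the price is the second-highest bid, 2850.
Collector A's payoff = 1450 − 2850 = -1400. All other bidders lose, so their payoff is 0.

Collector X 0, Collector B 0, Collector Z 0, Collector A -1400, Collector V 0.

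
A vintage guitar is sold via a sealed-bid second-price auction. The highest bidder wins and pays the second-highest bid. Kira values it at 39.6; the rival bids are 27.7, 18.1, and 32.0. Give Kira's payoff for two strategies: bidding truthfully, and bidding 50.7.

(a) 7.6  (b) 7.6

The highest competing bid is 32.0.
Bidding truthfully at 39.6: Kira has the top bid, wins, and pays the second-highest bid 32.0. Payoff = 39.6 − 32.0 = 7.6.
Bidding 50.7: Kira has the top bid, wins, and pays the second-highest bid 32.0. Payoff = 39.6 − 32.0 = 7.6.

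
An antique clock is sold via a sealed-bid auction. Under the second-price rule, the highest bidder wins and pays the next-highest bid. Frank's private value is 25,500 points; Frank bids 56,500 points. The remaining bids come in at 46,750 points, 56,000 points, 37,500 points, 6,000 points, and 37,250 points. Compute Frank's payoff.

Payoff = -30,500 points.

Highest competing bid: 56,000 points.
Frank's bid 56,500 points is the highest overall, so Frank wins and pays the second-highest bid, 56,000 points.
Payoff = value − price = 25,500 points − 56,000 points = -30,500 points.
Overbidding won the item at a price above value — truthful bidding would have avoided this loss.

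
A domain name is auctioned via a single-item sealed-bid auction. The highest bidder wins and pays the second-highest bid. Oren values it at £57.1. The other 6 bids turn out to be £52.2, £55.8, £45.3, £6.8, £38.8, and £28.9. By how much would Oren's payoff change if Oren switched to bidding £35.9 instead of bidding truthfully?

Payoff change: -£1.3.

The highest competing bid is £55.8.
Bidding truthfully at £57.1: Oren has the top bid, wins, and pays the second-highest bid £55.8. Payoff = £57.1 − £55.8 = £1.3.
Bidding £35.9: the top bid is £55.8 (a rival), so Oren loses. Payoff = £0.0.
Change = £0.0 − £1.3 = -£1.3.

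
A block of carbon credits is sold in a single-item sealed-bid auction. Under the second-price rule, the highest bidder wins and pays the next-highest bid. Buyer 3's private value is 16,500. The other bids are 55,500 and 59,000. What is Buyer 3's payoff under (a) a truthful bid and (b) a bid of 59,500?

(a) 0  (b) -42,500

The highest competing bid is 59,000.
Bidding truthfully at 16,500: the top bid is 59,000 (a rival), so Buyer 3 loses. Payoff = 0.
Bidding 59,500: Buyer 3 has the top bid, wins, and pays the second-highest bid 59,000. Payoff = 16,500 − 59,000 = -42,500.
This is the dominant-strategy logic: truthful bidding weakly beats any alternative.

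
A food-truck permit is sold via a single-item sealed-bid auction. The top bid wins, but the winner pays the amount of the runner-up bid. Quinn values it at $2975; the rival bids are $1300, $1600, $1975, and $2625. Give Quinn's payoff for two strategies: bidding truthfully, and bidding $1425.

(a) $350  (b) $0

The highest competing bid is $2625.
Bidding truthfully at $2975: Quinn has the top bid, wins, and pays the second-highest bid $2625. Payoff = $2975 − $2625 = $350.
Bidding $1425: the top bid is $2625 (a rival), so Quinn loses. Payoff = $0.
This is the dominant-strategy logic: truthful bidding weakly beats any alternative.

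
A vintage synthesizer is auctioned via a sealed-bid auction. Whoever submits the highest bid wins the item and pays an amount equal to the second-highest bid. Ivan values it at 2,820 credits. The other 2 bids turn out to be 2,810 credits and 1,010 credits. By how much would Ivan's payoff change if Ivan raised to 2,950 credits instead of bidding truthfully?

The highest competing bid is 2,810 credits.
Bidding truthfully at 2,820 credits: Ivan has the top bid, wins, and pays the second-highest bid 2,810 credits. Payoff = 2,820 credits − 2,810 credits = 10 credits.
Bidding 2,950 credits: Ivan has the top bid, wins, and pays the second-highest bid 2,810 credits. Payoff = 2,820 credits − 2,810 credits = 10 credits.
Change = 10 credits − 10 credits = 0 credits.
The bid only affects whether you win, not the price — here both bids land on the same side of the top rival bid, so the deviation is payoff-neutral.

0 credits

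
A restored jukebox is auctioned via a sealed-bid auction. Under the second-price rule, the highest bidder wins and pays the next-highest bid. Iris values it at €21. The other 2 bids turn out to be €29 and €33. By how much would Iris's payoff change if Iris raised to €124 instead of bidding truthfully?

The highest competing bid is €33.
Bidding truthfully at €21: the top bid is €33 (a rival), so Iris loses. Payoff = €0.
Bidding €124: Iris has the top bid, wins, and pays the second-highest bid €33. Payoff = €21 − €33 = -€12.
Change = -€12 − €0 = -€12.

Change in payoff: -€12.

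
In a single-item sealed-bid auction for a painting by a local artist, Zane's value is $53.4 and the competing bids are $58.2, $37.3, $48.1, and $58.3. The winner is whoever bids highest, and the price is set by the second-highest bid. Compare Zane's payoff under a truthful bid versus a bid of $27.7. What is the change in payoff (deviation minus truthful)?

Change in payoff: $0.0.

The highest competing bid is $58.3.
Bidding truthfully at $53.4: the top bid is $58.3 (a rival), so Zane loses. Payoff = $0.0.
Bidding $27.7: the top bid is $58.3 (a rival), so Zane loses. Payoff = $0.0.
Change = $0.0 − $0.0 = $0.0.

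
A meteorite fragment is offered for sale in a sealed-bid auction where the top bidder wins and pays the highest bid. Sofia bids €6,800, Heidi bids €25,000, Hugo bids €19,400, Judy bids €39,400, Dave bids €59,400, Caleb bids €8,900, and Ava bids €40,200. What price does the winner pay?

Sorted high to low: Dave €59,400, then Ava €40,200, then Judy €39,400, then Heidi €25,000, then Hugo €19,400, then Caleb €8,900, then Sofia €6,800.
Dave is the highest bidder, so Dave wins.
Under the first-price rule, the price is the highest bid: €59,400.

€59,400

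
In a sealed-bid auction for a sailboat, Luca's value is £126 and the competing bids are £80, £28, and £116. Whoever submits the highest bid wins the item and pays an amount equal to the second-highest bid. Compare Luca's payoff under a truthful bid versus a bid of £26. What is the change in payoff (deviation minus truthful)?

-£10

The highest competing bid is £116.
Bidding truthfully at £126: Luca has the top bid, wins, and pays the second-highest bid £116. Payoff = £126 − £116 = £10.
Bidding £26: the top bid is £116 (a rival), so Luca loses. Payoff = £0.
Change = £0 − £10 = -£10.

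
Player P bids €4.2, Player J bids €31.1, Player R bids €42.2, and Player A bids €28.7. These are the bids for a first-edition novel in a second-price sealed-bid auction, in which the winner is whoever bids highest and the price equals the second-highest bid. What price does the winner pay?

€31.1

Ordered from highest: Player R €42.2 > Player J €31.1 > Player A €28.7 > Player P €4.2.
Player R is the highest bidder, so Player R wins.
Under the second-price rule, the price is the second-highest bid: €31.1.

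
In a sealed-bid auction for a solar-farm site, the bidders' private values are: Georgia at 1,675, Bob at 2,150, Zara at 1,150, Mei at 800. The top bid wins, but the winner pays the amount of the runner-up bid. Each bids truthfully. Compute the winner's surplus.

475

Ordered from highest: Bob 2,150; Georgia 1,675; Zara 1,150; Mei 800.
Bob wins with the top bid and pays the second-highest, 1,675.
Surplus = 2,150 − 1,675 = 475.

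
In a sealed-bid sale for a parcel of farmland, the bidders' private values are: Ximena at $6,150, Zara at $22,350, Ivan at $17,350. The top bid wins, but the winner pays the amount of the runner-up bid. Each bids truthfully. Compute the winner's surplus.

$5,000

Sorted high to low: Zara $22,350 > Ivan $17,350 > Ximena $6,150.
Zara wins with the top bid and pays the second-highest, $17,350.
Surplus = $22,350 − $17,350 = $5,000.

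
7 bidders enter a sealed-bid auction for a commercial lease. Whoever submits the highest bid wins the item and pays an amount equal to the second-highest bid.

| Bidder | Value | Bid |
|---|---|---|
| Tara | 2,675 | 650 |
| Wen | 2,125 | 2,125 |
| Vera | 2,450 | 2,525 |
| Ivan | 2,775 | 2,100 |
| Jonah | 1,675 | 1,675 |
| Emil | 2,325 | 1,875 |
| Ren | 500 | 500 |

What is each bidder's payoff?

Ordered from highest: Vera 2,525 > Wen 2,125 > Ivan 2,100 > Emil 1,875 > Jonah 1,675 > Tara 650 > Ren 500.
Vera has the top bid and wins; the price is the second-highest bid, 2,125.
Vera's payoff = 2,450 − 2,125 = 325. All other bidders lose, so their payoff is 0.

Tara 0, Wen 0, Vera 325, Ivan 0, Jonah 0, Emil 0, Ren 0.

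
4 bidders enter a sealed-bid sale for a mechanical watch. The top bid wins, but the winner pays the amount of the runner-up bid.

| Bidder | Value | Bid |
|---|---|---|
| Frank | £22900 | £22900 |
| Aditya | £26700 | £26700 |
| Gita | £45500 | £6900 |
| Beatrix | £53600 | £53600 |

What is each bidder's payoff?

Frank £0, Aditya £0, Gita £0, Beatrix £26900.

Ranking the bids: Beatrix £53600 > Aditya £26700 > Frank £22900 > Gita £6900.
Beatrix has the top bid and wins; the price is the second-highest bid, £26700.
Beatrix's payoff = £53600 − £26700 = £26900. All other bidders lose, so their payoff is 0.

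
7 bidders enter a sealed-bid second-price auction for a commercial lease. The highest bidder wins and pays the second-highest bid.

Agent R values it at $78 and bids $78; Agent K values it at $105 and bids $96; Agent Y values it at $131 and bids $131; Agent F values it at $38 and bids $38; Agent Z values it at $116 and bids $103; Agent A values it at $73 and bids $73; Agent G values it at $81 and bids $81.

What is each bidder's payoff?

Sorted high to low: Agent Y $131; Agent Z $103; Agent K $96; Agent G $81; Agent R $78; Agent A $73; Agent F $38.
Agent Y has the top bid and wins; the price is the second-highest bid, $103.
Agent Y's payoff = $131 − $103 = $28. All other bidders lose, so their payoff is 0.

Agent R $0, Agent K $0, Agent Y $28, Agent F $0, Agent Z $0, Agent A $0, Agent G $0.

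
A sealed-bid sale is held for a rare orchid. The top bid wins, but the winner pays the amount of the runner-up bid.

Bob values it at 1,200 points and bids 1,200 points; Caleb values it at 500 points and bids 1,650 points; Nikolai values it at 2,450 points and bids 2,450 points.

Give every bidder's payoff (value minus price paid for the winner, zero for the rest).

Bob 0 points, Caleb 0 points, Nikolai 800 points.

Sorted high to low: Nikolai 2,450 points; Caleb 1,650 points; Bob 1,200 points.
Nikolai has the top bid and wins; the price is the second-highest bid, 1,650 points.
Nikolai's payoff = 2,450 points − 1,650 points = 800 points. All other bidders lose, so their payoff is 0.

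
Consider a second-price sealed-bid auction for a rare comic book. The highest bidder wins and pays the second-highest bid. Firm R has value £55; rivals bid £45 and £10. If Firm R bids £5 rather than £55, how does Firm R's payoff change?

The highest competing bid is £45.
Bidding truthfully at £55: Firm R has the top bid, wins, and pays the second-highest bid £45. Payoff = £55 − £45 = £10.
Bidding £5: the top bid is £45 (a rival), so Firm R loses. Payoff = £0.
Change = £0 − £10 = -£10.

Change in payoff: -£10.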